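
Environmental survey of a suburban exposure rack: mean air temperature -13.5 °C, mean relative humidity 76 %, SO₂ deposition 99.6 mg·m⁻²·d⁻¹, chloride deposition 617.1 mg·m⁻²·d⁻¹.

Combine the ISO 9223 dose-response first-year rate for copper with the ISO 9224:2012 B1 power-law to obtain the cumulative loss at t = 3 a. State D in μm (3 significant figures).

copper: f(T) = +0.126·(T−10) [T≤10 °C] = -2.9610
  SO₂ term: 0.0053·99.6^0.26·exp(0.059·76-2.9610) = 0.0804
  Sd branch = 0.01025·Sd^0.27·e^(0.036·RH+0.049·T) = 0.4624 μm/a
  r_corr = 0.0804 + 0.4624 = 0.5428 μm/a
ISO 9224: D(t) = r_corr · t^b with b = 0.667 (copper, B1)
  D(3) = 0.5428 × 3^0.667 = 0.5428 × 2.081 = 1.13 μm

D(3) = 1.13 μm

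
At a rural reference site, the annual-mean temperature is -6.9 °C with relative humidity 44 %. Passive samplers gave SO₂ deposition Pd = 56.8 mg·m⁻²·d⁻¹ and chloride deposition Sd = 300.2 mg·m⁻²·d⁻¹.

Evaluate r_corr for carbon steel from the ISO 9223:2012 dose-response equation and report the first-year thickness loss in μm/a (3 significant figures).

carbon steel: f(T) = +0.150·(T−10) [T≤10 °C] = -2.5350
  SO₂ term: 1.77·56.8^0.52·exp(0.02·44-2.5350) = 2.764
  Sd branch = 0.102·Sd^0.62·e^(0.033·RH+0.04·T) = 11.36 μm/a
  sum: 2.764 + 11.36 → r_corr = 14.12 μm/a

r_corr = 14.1 μm/a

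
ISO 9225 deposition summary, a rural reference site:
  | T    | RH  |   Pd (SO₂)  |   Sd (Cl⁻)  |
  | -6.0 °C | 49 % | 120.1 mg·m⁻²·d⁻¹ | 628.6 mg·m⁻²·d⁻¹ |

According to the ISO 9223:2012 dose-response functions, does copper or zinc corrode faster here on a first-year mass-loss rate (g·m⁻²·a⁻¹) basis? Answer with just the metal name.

zinc

copper: T≤10 °C ⇒ hinge +0.126·(-6.0−10) = -2.0160
  SO₂ term: 0.0053·120.1^0.26·exp(0.059·49-2.0160) = 0.04415
  Sd branch = 0.01025·Sd^0.27·e^(0.036·RH+0.049·T) = 0.2539 μm/a
  sum: 0.04415 + 0.2539 → r_corr = 0.2981 μm/a
  mass loss = 0.2981 μm/a × 8.96 g/cm³ = 2.671 g·m⁻²·a⁻¹
zinc: T≤10 °C ⇒ hinge +0.038·(-6.0−10) = -0.6080
  Pd branch = 0.0129·Pd^0.44·e^(0.046·RH+f) = 0.5501 μm/a
  Sd branch = 0.0175·Sd^0.57·e^(0.008·RH+0.085·T) = 0.6122 μm/a
  sum: 0.5501 + 0.6122 → r_corr = 1.162 μm/a
  mass loss = 1.162 μm/a × 7.14 g/cm³ = 8.298 g·m⁻²·a⁻¹
Ordering by g·m⁻²·a⁻¹: zinc (8.3) > copper (2.67)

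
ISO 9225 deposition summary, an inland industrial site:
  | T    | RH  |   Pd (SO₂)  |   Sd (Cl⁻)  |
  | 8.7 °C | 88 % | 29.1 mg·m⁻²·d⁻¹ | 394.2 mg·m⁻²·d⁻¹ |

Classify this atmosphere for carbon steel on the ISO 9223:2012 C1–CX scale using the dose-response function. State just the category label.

C5

carbon steel: f(T) = +0.150·(T−10) [T≤10 °C] = -0.1950
  sulphur-dioxide contribution → 48.85 μm/a
  chloride contribution → 107.2 μm/a
  total first-year rate 156.1 μm/a
156 μm/a falls in (80, 200] for carbon steel → category C5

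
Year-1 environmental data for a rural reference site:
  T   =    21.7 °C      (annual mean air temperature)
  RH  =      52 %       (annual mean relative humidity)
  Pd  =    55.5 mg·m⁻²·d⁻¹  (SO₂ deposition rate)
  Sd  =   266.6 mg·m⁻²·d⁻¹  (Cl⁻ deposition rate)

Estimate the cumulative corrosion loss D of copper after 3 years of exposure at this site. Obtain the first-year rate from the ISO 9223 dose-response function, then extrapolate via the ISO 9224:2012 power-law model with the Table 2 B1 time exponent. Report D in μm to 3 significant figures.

D(3) = 2.08 μm

copper: temperature factor f = -0.080·(11.7) = -0.9360
  SO₂ term: 0.0053·55.5^0.26·exp(0.059·52-0.9360) = 0.127
  Cl⁻ term: 0.01025·266.6^0.27·exp(0.036·52+0.049·21.7) = 0.8719
  r_corr = 0.127 + 0.8719 = 0.9989 μm/a
ISO 9224: D(t) = r_corr · t^b with b = 0.667 (copper, B1)
  D(3) = 0.9989 × 3^0.667 = 0.9989 × 2.081 = 2.079 μm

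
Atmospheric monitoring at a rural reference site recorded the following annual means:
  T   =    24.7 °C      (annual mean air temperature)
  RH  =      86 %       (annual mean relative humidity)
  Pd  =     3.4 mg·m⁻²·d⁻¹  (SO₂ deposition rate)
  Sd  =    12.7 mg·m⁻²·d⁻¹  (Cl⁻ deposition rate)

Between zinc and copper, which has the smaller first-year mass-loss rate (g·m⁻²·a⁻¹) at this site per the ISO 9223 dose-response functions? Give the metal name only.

zinc

zinc: T>10 °C ⇒ hinge -0.071·(24.7−10) = -1.0437
  Pd branch = 0.0129·Pd^0.44·e^(0.046·RH+f) = 0.4067 μm/a
  Cl⁻ term: 0.0175·12.7^0.57·exp(0.008·86+0.085·24.7) = 1.21
  r_corr = 0.4067 + 1.21 = 1.617 μm/a
  mass loss = 1.617 μm/a × 7.14 g/cm³ = 11.54 g·m⁻²·a⁻¹
copper: T>10 °C ⇒ hinge -0.080·(24.7−10) = -1.1760
  SO₂ term: 0.0053·3.4^0.26·exp(0.059·86-1.1760) = 0.3592
  Sd branch = 0.01025·Sd^0.27·e^(0.036·RH+0.049·T) = 1.51 μm/a
  sum: 0.3592 + 1.51 → r_corr = 1.869 μm/a
  mass loss = 1.869 μm/a × 8.96 g/cm³ = 16.75 g·m⁻²·a⁻¹
Ordering by g·m⁻²·a⁻¹: copper (16.7) > zinc (11.5)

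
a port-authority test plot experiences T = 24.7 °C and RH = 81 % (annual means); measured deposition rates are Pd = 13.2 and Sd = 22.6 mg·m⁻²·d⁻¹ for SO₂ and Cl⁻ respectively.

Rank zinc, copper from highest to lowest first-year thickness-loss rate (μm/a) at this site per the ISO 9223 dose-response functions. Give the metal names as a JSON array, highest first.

["zinc", "copper"]

zinc: temperature factor f = -0.071·(14.7) = -1.0437
  sulphur-dioxide contribution → 0.5869 μm/a
  chloride contribution → 1.615 μm/a
  total first-year rate 2.202 μm/a
copper: temperature factor f = -0.080·(14.7) = -1.1760
  sulphur-dioxide contribution → 0.3805 μm/a
  chloride contribution → 1.474 μm/a
  ⇒ r_corr(copper) = 1.854 μm/a
Ordering by μm/a: zinc (2.2) > copper (1.85)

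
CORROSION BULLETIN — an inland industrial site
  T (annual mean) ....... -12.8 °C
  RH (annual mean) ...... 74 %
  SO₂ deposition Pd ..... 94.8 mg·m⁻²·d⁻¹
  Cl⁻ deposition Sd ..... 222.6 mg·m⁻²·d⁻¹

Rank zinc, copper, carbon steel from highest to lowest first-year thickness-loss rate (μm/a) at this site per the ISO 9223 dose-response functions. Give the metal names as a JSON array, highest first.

zinc: f(T) = +0.038·(T−10) [T≤10 °C] = -0.8664
  Pd branch = 0.0129·Pd^0.44·e^(0.046·RH+f) = 1.209 μm/a
  Sd branch = 0.0175·Sd^0.57·e^(0.008·RH+0.085·T) = 0.2321 μm/a
  r_corr = 1.209 + 0.2321 = 1.441 μm/a
copper: T≤10 °C ⇒ hinge +0.126·(-12.8−10) = -2.8728
  Pd branch = 0.0053·Pd^0.26·e^(0.059·RH+f) = 0.07704 μm/a
  Sd branch = 0.01025·Sd^0.27·e^(0.036·RH+0.049·T) = 0.3382 μm/a
  sum: 0.07704 + 0.3382 → r_corr = 0.4152 μm/a
carbon steel: f(T) = +0.150·(T−10) [T≤10 °C] = -3.4200
  Pd branch = 1.77·Pd^0.52·e^(0.02·RH+f) = 2.713 μm/a
  Cl⁻ term: 0.102·222.6^0.62·exp(0.033·74+0.04·-12.8) = 20.06
  r_corr = 2.713 + 20.06 = 22.77 μm/a
Ordering by μm/a: carbon steel (22.8) > zinc (1.44) > copper (0.415)

["carbon steel", "zinc", "copper"]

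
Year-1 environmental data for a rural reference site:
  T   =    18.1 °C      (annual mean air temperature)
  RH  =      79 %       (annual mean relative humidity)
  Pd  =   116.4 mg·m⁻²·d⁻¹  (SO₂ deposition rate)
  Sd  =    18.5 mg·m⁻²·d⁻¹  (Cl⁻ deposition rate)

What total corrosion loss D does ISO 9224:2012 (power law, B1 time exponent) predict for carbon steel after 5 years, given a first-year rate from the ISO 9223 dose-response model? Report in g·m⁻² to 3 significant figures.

D(5) = 1.52e+03 g·m⁻²

carbon steel: f(T) = -0.054·(T−10) [T>10 °C] = -0.4374
  SO₂ term: 1.77·116.4^0.52·exp(0.02·79-0.4374) = 65.84
  Sd branch = 0.102·Sd^0.62·e^(0.033·RH+0.04·T) = 17.41 μm/a
  r_corr = 65.84 + 17.41 = 83.25 μm/a
Power-law: D(5) = r_corr · 5^0.523
  D(5) = 83.25 × 5^0.523 = 83.25 × 2.32 = 193.2 μm
  Mass loss = 193.2 μm × 7.85 g/cm³ = 1516 g·m⁻²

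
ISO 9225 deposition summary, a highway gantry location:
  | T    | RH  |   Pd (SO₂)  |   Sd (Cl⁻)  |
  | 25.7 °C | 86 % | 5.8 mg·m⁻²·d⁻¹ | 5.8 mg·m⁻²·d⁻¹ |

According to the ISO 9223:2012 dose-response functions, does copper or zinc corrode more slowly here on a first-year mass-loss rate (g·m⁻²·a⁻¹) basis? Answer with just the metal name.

zinc

copper: T>10 °C ⇒ hinge -0.080·(25.7−10) = -1.2560
  Pd branch = 0.0053·Pd^0.26·e^(0.059·RH+f) = 0.381 μm/a
  Sd branch = 0.01025·Sd^0.27·e^(0.036·RH+0.049·T) = 1.283 μm/a
  r_corr = 0.381 + 1.283 = 1.664 μm/a
  mass loss = 1.664 μm/a × 8.96 g/cm³ = 14.91 g·m⁻²·a⁻¹
zinc: temperature factor f = -0.071·(15.7) = -1.1147
  SO₂ term: 0.0129·5.8^0.44·exp(0.046·86-1.1147) = 0.4791
  Sd branch = 0.0175·Sd^0.57·e^(0.008·RH+0.085·T) = 0.8428 μm/a
  sum: 0.4791 + 0.8428 → r_corr = 1.322 μm/a
  mass loss = 1.322 μm/a × 7.14 g/cm³ = 9.438 g·m⁻²·a⁻¹
Ordering by g·m⁻²·a⁻¹: copper (14.9) > zinc (9.44)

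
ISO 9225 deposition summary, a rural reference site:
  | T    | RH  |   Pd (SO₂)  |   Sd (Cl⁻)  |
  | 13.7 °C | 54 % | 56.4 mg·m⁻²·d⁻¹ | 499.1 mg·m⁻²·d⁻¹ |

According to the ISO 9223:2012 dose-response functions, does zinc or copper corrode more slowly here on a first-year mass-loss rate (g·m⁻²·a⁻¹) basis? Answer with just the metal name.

copper

zinc: temperature factor f = -0.071·(3.7) = -0.2627
  SO₂ term: 0.0129·56.4^0.44·exp(0.046·54-0.2627) = 0.7012
  Sd branch = 0.0175·Sd^0.57·e^(0.008·RH+0.085·T) = 2.981 μm/a
  sum: 0.7012 + 2.981 → r_corr = 3.682 μm/a
  mass loss = 3.682 μm/a × 7.14 g/cm³ = 26.29 g·m⁻²·a⁻¹
copper: f(T) = -0.080·(T−10) [T>10 °C] = -0.2960
  Pd branch = 0.0053·Pd^0.26·e^(0.059·RH+f) = 0.2721 μm/a
  Sd branch = 0.01025·Sd^0.27·e^(0.036·RH+0.049·T) = 0.75 μm/a
  sum: 0.2721 + 0.75 → r_corr = 1.022 μm/a
  mass loss = 1.022 μm/a × 8.96 g/cm³ = 9.158 g·m⁻²·a⁻¹
Ordering by g·m⁻²·a⁻¹: zinc (26.3) > copper (9.16)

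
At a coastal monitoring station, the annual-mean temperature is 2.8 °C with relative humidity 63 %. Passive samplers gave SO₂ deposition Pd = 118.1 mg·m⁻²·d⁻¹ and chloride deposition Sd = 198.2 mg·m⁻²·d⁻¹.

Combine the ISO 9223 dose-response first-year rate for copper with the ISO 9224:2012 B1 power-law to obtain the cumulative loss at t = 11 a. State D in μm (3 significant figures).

D(11) = 3.85 μm

copper: f(T) = +0.126·(T−10) [T≤10 °C] = -0.9072
  SO₂ term: 0.0053·118.1^0.26·exp(0.059·63-0.9072) = 0.3043
  Sd branch = 0.01025·Sd^0.27·e^(0.036·RH+0.049·T) = 0.4737 μm/a
  r_corr = 0.3043 + 0.4737 = 0.778 μm/a
Long-term exponent b (ISO 9224 Table 2, B1) = 0.667
  D(11) = 0.778 × 11^0.667 = 0.778 × 4.95 = 3.851 μm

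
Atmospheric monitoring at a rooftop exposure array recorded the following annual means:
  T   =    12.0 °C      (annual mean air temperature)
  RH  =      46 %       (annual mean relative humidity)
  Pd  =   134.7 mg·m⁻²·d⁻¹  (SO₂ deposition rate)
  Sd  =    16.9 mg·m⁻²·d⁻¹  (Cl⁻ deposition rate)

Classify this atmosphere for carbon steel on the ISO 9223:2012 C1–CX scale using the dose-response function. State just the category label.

C4

carbon steel: T>10 °C ⇒ hinge -0.054·(12.0−10) = -0.1080
  sulphur-dioxide contribution → 51.04 μm/a
  chloride contribution → 4.341 μm/a
  total first-year rate 55.38 μm/a
55.4 μm/a falls in (50, 80] for carbon steel → category C4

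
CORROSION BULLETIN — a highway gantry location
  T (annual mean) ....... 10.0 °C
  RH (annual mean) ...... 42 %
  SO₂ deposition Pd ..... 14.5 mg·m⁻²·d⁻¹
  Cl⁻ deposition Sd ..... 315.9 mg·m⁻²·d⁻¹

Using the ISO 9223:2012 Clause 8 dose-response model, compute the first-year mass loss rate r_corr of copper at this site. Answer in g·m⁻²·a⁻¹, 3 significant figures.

copper: T≤10 °C ⇒ hinge +0.126·(10.0−10) = +0.0000
  sulphur-dioxide contribution → 0.1266 μm/a
  chloride contribution → 0.359 μm/a
  total first-year rate 0.4856 μm/a
Convert to mass loss: 0.4856 μm/a × 8.96 g/cm³ = 4.351 g·m⁻²·a⁻¹

r_corr = 4.35 g·m⁻²·a⁻¹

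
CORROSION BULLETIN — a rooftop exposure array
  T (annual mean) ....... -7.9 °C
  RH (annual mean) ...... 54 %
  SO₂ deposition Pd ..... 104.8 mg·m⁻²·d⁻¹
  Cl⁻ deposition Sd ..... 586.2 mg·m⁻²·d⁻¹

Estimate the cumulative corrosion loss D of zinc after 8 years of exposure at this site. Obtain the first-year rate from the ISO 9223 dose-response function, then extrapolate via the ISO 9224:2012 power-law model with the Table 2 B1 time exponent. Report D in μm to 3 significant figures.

zinc: f(T) = +0.038·(T−10) [T≤10 °C] = -0.6802
  SO₂ term: 0.0129·104.8^0.44·exp(0.046·54-0.6802) = 0.6066
  Cl⁻ term: 0.0175·586.2^0.57·exp(0.008·54+0.085·-7.9) = 0.521
  r_corr = 0.6066 + 0.521 = 1.128 μm/a
Power-law: D(8) = r_corr · 8^0.813
  D(8) = 1.128 × 8^0.813 = 1.128 × 5.423 = 6.115 μm

D(8) = 6.11 μm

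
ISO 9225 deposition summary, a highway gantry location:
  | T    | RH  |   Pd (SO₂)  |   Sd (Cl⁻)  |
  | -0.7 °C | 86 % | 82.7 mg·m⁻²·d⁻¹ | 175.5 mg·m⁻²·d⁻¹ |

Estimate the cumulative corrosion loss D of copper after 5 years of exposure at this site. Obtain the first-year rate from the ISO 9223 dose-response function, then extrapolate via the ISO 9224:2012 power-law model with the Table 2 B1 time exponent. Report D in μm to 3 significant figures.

D(5) = 4.61 μm

copper: T≤10 °C ⇒ hinge +0.126·(-0.7−10) = -1.3482
  sulphur-dioxide contribution → 0.6933 μm/a
  chloride contribution → 0.8838 μm/a
  ⇒ r_corr(copper) = 1.577 μm/a
Long-term exponent b (ISO 9224 Table 2, B1) = 0.667
  D(5) = 1.577 × 5^0.667 = 1.577 × 2.926 = 4.614 μm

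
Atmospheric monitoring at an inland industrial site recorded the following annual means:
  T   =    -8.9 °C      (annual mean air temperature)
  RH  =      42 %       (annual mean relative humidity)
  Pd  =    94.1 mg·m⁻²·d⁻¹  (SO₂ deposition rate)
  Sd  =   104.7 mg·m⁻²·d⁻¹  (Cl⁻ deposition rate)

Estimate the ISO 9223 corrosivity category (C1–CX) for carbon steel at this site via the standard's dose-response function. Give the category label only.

C2

carbon steel: f(T) = +0.150·(T−10) [T≤10 °C] = -2.8350
  Pd branch = 1.77·Pd^0.52·e^(0.02·RH+f) = 2.558 μm/a
  Sd branch = 0.102·Sd^0.62·e^(0.033·RH+0.04·T) = 5.108 μm/a
  sum: 2.558 + 5.108 → r_corr = 7.666 μm/a
7.67 μm/a falls in (1.3, 25] for carbon steel → category C2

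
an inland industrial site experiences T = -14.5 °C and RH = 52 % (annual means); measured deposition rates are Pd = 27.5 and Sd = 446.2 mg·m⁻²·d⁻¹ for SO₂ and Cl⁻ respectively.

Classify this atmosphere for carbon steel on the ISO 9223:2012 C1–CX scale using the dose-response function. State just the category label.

C2

carbon steel: f(T) = +0.150·(T−10) [T≤10 °C] = -3.6750
  sulphur-dioxide contribution → 0.7113 μm/a
  chloride contribution → 13.95 μm/a
  ⇒ r_corr(carbon steel) = 14.66 μm/a
ISO 9223 Table 2 (carbon steel): 1.3 < 14.7 ≤ 25 μm/a ⇒ C2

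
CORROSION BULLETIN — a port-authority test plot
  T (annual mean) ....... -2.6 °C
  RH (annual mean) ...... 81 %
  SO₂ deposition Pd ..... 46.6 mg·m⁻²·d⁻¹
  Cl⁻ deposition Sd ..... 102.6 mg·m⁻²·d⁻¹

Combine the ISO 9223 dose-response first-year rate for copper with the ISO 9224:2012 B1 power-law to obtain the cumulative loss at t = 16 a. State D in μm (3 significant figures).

copper: temperature factor f = +0.126·(-12.6) = -1.5876
  Pd branch = 0.0053·Pd^0.26·e^(0.059·RH+f) = 0.35 μm/a
  Cl⁻ term: 0.01025·102.6^0.27·exp(0.036·81+0.049·-2.6) = 0.5818
  sum: 0.35 + 0.5818 → r_corr = 0.9318 μm/a
Long-term exponent b (ISO 9224 Table 2, B1) = 0.667
  D(16) = 0.9318 × 16^0.667 = 0.9318 × 6.355 = 5.922 μm

D(16) = 5.92 μm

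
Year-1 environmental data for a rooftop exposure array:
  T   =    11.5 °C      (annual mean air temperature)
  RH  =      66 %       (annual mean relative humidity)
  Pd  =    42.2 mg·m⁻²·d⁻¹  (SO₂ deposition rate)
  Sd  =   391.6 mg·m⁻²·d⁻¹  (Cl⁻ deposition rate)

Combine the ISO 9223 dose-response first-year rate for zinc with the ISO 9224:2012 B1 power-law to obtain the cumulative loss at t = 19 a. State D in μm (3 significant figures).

D(19) = 39.7 μm

zinc: temperature factor f = -0.071·(1.5) = -0.1065
  SO₂ term: 0.0129·42.2^0.44·exp(0.046·66-0.1065) = 1.253
  Cl⁻ term: 0.0175·391.6^0.57·exp(0.008·66+0.085·11.5) = 2.37
  r_corr = 1.253 + 2.37 = 3.623 μm/a
Power-law: D(19) = r_corr · 19^0.813
  D(19) = 3.623 × 19^0.813 = 3.623 × 10.96 = 39.7 μm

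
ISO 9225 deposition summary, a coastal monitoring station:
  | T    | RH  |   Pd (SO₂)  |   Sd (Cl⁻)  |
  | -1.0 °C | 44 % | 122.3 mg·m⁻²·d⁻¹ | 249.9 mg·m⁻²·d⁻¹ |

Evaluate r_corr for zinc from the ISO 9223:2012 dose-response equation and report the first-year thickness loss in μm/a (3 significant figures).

r_corr = 1.06 μm/a

zinc: temperature factor f = +0.038·(-11.0) = -0.4180
  sulphur-dioxide contribution → 0.5328 μm/a
  chloride contribution → 0.5318 μm/a
  ⇒ r_corr(zinc) = 1.065 μm/a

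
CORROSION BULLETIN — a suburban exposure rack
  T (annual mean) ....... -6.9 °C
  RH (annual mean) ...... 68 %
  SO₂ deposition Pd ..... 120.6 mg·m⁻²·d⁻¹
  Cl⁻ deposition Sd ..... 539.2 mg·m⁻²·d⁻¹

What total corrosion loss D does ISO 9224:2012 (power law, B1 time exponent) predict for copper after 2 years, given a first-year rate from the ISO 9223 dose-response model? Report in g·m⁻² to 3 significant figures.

copper: f(T) = +0.126·(T−10) [T≤10 °C] = -2.1294
  SO₂ term: 0.0053·120.6^0.26·exp(0.059·68-2.1294) = 0.1211
  Sd branch = 0.01025·Sd^0.27·e^(0.036·RH+0.049·T) = 0.462 μm/a
  r_corr = 0.1211 + 0.462 = 0.583 μm/a
Long-term exponent b (ISO 9224 Table 2, B1) = 0.667
  D(2) = 0.583 × 2^0.667 = 0.583 × 1.588 = 0.9257 μm
  Mass loss = 0.9257 μm × 8.96 g/cm³ = 8.295 g·m⁻²

D(2) = 8.29 g·m⁻²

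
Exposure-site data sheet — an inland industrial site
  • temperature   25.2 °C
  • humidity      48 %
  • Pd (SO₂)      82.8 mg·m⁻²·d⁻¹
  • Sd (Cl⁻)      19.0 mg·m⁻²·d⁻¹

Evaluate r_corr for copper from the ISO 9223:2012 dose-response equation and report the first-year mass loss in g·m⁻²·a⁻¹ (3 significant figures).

copper: T>10 °C ⇒ hinge -0.080·(25.2−10) = -1.2160
  Pd branch = 0.0053·Pd^0.26·e^(0.059·RH+f) = 0.0841 μm/a
  Sd branch = 0.01025·Sd^0.27·e^(0.036·RH+0.049·T) = 0.4393 μm/a
  r_corr = 0.0841 + 0.4393 = 0.5234 μm/a
Convert to mass loss: 0.5234 μm/a × 8.96 g/cm³ = 4.689 g·m⁻²·a⁻¹

r_corr = 4.69 g·m⁻²·a⁻¹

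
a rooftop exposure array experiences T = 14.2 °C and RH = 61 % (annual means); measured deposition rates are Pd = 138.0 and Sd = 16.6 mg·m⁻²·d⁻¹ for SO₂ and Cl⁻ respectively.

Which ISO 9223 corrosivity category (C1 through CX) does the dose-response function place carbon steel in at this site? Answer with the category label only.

carbon steel: f(T) = -0.054·(T−10) [T>10 °C] = -0.2268
  SO₂ term: 1.77·138.0^0.52·exp(0.02·61-0.2268) = 61.95
  Sd branch = 0.102·Sd^0.62·e^(0.033·RH+0.04·T) = 7.691 μm/a
  r_corr = 61.95 + 7.691 = 69.64 μm/a
69.6 μm/a falls in (50, 80] for carbon steel → category C4

C4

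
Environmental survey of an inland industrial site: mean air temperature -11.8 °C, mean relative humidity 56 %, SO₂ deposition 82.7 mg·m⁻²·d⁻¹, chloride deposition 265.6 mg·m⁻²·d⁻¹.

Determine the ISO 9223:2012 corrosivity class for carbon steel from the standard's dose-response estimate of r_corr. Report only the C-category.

carbon steel: f(T) = +0.150·(T−10) [T≤10 °C] = -3.2700
  sulphur-dioxide contribution → 2.048 μm/a
  chloride contribution → 12.86 μm/a
  ⇒ r_corr(carbon steel) = 14.91 μm/a
ISO 9223 Table 2 (carbon steel): 1.3 < 14.9 ≤ 25 μm/a ⇒ C2

C2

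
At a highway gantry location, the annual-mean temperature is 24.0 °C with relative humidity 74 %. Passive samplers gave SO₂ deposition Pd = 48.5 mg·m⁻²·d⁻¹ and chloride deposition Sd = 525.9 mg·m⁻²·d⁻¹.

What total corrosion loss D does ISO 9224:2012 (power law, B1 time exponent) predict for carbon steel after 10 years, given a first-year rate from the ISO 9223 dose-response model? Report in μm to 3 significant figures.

D(10) = 588 μm

carbon steel: temperature factor f = -0.054·(14.0) = -0.7560
  Pd branch = 1.77·Pd^0.52·e^(0.02·RH+f) = 27.48 μm/a
  Cl⁻ term: 0.102·525.9^0.62·exp(0.033·74+0.04·24.0) = 148.9
  r_corr = 27.48 + 148.9 = 176.4 μm/a
Long-term exponent b (ISO 9224 Table 2, B1) = 0.523
  D(10) = 176.4 × 10^0.523 = 176.4 × 3.334 = 588.2 μm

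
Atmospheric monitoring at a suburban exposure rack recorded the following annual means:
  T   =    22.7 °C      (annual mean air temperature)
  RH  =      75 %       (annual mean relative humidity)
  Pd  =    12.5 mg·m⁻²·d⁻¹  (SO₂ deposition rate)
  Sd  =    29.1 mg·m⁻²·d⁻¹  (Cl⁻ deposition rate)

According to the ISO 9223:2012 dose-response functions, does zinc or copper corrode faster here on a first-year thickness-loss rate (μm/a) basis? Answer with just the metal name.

zinc: f(T) = -0.071·(T−10) [T>10 °C] = -0.9017
  sulphur-dioxide contribution → 0.5011 μm/a
  chloride contribution → 1.5 μm/a
  total first-year rate 2.001 μm/a
copper: T>10 °C ⇒ hinge -0.080·(22.7−10) = -1.0160
  sulphur-dioxide contribution → 0.309 μm/a
  chloride contribution → 1.152 μm/a
  ⇒ r_corr(copper) = 1.462 μm/a
Ordering by μm/a: zinc (2) > copper (1.46)

zinc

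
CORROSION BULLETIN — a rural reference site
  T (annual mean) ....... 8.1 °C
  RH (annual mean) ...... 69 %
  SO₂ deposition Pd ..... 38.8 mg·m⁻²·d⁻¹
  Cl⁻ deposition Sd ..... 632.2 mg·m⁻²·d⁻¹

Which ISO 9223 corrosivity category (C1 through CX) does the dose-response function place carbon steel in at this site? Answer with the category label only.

C5

carbon steel: temperature factor f = +0.150·(-1.9) = -0.2850
  sulphur-dioxide contribution → 35.46 μm/a
  chloride contribution → 74.94 μm/a
  total first-year rate 110.4 μm/a
Category bounds: 80…200 μm/a bracket r_corr ⇒ C5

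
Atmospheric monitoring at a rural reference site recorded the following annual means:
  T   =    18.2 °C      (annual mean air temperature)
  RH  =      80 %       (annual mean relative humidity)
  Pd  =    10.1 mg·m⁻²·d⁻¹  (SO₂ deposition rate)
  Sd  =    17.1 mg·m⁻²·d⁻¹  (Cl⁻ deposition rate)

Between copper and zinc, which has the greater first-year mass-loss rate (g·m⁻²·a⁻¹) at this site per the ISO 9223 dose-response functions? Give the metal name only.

copper

copper: temperature factor f = -0.080·(8.2) = -0.6560
  SO₂ term: 0.0053·10.1^0.26·exp(0.059·80-0.6560) = 0.5628
  Cl⁻ term: 0.01025·17.1^0.27·exp(0.036·80+0.049·18.2) = 0.9587
  sum: 0.5628 + 0.9587 → r_corr = 1.522 μm/a
  mass loss = 1.522 μm/a × 8.96 g/cm³ = 13.63 g·m⁻²·a⁻¹
zinc: temperature factor f = -0.071·(8.2) = -0.5822
  Pd branch = 0.0129·Pd^0.44·e^(0.046·RH+f) = 0.7904 μm/a
  Cl⁻ term: 0.0175·17.1^0.57·exp(0.008·80+0.085·18.2) = 0.7864
  r_corr = 0.7904 + 0.7864 = 1.577 μm/a
  mass loss = 1.577 μm/a × 7.14 g/cm³ = 11.26 g·m⁻²·a⁻¹
Ordering by g·m⁻²·a⁻¹: copper (13.6) > zinc (11.3)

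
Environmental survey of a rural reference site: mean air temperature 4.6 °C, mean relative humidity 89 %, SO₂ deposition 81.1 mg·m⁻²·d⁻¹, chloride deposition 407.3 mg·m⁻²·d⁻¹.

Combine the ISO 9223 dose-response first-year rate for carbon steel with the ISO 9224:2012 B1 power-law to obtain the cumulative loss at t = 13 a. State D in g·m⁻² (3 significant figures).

D(13) = 4.26e+03 g·m⁻²

carbon steel: f(T) = +0.150·(T−10) [T≤10 °C] = -0.8100
  SO₂ term: 1.77·81.1^0.52·exp(0.02·89-0.8100) = 45.91
  Sd branch = 0.102·Sd^0.62·e^(0.033·RH+0.04·T) = 95.98 μm/a
  sum: 45.91 + 95.98 → r_corr = 141.9 μm/a
Long-term exponent b (ISO 9224 Table 2, B1) = 0.523
  D(13) = 141.9 × 13^0.523 = 141.9 × 3.825 = 542.7 μm
  Mass loss = 542.7 μm × 7.85 g/cm³ = 4260 g·m⁻²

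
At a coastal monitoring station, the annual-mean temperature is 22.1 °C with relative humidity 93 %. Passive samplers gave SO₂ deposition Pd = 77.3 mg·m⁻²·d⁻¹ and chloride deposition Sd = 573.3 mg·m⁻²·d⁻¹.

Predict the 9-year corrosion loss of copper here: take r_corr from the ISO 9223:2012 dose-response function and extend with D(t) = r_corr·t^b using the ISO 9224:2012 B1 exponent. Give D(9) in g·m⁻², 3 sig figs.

D(9) = 244 g·m⁻²

copper: temperature factor f = -0.080·(12.1) = -0.9680
  Pd branch = 0.0053·Pd^0.26·e^(0.059·RH+f) = 1.506 μm/a
  Cl⁻ term: 0.01025·573.3^0.27·exp(0.036·93+0.049·22.1) = 4.784
  r_corr = 1.506 + 4.784 = 6.29 μm/a
Long-term exponent b (ISO 9224 Table 2, B1) = 0.667
  D(9) = 6.29 × 9^0.667 = 6.29 × 4.33 = 27.24 μm
  Mass loss = 27.24 μm × 8.96 g/cm³ = 244 g·m⁻²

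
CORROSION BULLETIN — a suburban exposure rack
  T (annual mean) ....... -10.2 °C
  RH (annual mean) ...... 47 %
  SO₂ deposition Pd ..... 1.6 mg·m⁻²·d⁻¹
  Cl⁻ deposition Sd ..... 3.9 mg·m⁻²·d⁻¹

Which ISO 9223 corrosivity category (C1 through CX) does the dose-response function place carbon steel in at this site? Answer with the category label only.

C1

carbon steel: f(T) = +0.150·(T−10) [T≤10 °C] = -3.0300
  SO₂ term: 1.77·1.6^0.52·exp(0.02·47-3.0300) = 0.2795
  Sd branch = 0.102·Sd^0.62·e^(0.033·RH+0.04·T) = 0.7438 μm/a
  sum: 0.2795 + 0.7438 → r_corr = 1.023 μm/a
Category bounds: 0…1.3 μm/a bracket r_corr ⇒ C1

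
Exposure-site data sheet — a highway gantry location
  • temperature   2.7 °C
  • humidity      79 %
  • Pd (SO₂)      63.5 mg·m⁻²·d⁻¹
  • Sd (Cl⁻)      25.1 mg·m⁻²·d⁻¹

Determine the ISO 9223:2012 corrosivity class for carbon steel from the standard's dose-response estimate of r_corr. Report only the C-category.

carbon steel: temperature factor f = +0.150·(-7.3) = -1.0950
  sulphur-dioxide contribution → 24.89 μm/a
  chloride contribution → 11.36 μm/a
  ⇒ r_corr(carbon steel) = 36.25 μm/a
ISO 9223 Table 2 (carbon steel): 25 < 36.3 ≤ 50 μm/a ⇒ C3

C3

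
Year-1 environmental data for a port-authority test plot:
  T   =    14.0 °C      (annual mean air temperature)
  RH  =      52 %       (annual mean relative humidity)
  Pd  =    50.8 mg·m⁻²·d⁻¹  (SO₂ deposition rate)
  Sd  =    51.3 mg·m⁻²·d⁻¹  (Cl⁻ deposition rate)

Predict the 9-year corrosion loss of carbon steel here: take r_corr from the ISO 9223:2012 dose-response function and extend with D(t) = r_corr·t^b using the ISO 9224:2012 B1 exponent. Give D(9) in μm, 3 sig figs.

D(9) = 134 μm

carbon steel: f(T) = -0.054·(T−10) [T>10 °C] = -0.2160
  sulphur-dioxide contribution → 31.11 μm/a
  chloride contribution → 11.41 μm/a
  total first-year rate 42.52 μm/a
Power-law: D(9) = r_corr · 9^0.523
  D(9) = 42.52 × 9^0.523 = 42.52 × 3.156 = 134.2 μm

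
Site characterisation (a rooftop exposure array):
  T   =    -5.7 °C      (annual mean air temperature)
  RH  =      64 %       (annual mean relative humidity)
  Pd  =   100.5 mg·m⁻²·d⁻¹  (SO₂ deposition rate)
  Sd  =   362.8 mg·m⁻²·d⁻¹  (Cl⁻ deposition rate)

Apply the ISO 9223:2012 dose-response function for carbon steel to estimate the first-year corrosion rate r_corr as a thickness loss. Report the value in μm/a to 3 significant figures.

carbon steel: temperature factor f = +0.150·(-15.7) = -2.3550
  SO₂ term: 1.77·100.5^0.52·exp(0.02·64-2.3550) = 6.641
  Sd branch = 0.102·Sd^0.62·e^(0.033·RH+0.04·T) = 25.93 μm/a
  sum: 6.641 + 25.93 → r_corr = 32.57 μm/a

r_corr = 32.6 μm/a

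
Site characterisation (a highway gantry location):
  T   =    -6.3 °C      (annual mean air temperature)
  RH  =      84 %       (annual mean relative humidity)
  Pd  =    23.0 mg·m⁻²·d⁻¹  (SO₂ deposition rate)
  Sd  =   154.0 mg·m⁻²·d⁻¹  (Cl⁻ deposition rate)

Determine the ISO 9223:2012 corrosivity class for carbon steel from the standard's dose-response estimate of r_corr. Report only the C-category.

carbon steel: T≤10 °C ⇒ hinge +0.150·(-6.3−10) = -2.4450
  Pd branch = 1.77·Pd^0.52·e^(0.02·RH+f) = 4.206 μm/a
  Cl⁻ term: 0.102·154.0^0.62·exp(0.033·84+0.04·-6.3) = 28.79
  r_corr = 4.206 + 28.79 = 33 μm/a
ISO 9223 Table 2 (carbon steel): 25 < 33 ≤ 50 μm/a ⇒ C3

C3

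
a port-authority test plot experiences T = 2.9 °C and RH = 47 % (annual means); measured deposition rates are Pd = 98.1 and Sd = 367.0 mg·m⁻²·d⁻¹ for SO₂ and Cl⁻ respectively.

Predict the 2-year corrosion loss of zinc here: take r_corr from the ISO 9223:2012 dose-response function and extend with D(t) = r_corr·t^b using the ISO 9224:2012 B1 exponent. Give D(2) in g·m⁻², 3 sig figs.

zinc: f(T) = +0.038·(T−10) [T≤10 °C] = -0.2698
  SO₂ term: 0.0129·98.1^0.44·exp(0.046·47-0.2698) = 0.6437
  Cl⁻ term: 0.0175·367.0^0.57·exp(0.008·47+0.085·2.9) = 0.9446
  sum: 0.6437 + 0.9446 → r_corr = 1.588 μm/a
ISO 9224: D(t) = r_corr · t^b with b = 0.813 (zinc, B1)
  D(2) = 1.588 × 2^0.813 = 1.588 × 1.757 = 2.79 μm
  Mass loss = 2.79 μm × 7.14 g/cm³ = 19.92 g·m⁻²

D(2) = 19.9 g·m⁻²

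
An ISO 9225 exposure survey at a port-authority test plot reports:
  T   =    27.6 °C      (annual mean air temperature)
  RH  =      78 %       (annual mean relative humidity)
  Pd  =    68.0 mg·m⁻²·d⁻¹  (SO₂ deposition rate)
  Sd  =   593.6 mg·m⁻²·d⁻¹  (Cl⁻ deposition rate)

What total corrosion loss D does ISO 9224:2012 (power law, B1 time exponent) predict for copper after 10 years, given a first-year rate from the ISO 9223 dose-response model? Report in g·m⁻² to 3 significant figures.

D(10) = 169 g·m⁻²

copper: temperature factor f = -0.080·(17.6) = -1.4080
  Pd branch = 0.0053·Pd^0.26·e^(0.059·RH+f) = 0.3871 μm/a
  Sd branch = 0.01025·Sd^0.27·e^(0.036·RH+0.049·T) = 3.685 μm/a
  r_corr = 0.3871 + 3.685 = 4.072 μm/a
ISO 9224: D(t) = r_corr · t^b with b = 0.667 (copper, B1)
  D(10) = 4.072 × 10^0.667 = 4.072 × 4.645 = 18.91 μm
  Mass loss = 18.91 μm × 8.96 g/cm³ = 169.5 g·m⁻²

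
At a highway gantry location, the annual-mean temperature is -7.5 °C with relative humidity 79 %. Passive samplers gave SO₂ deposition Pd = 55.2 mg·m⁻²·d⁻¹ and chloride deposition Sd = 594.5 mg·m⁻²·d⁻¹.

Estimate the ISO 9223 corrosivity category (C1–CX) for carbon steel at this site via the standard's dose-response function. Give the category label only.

carbon steel: T≤10 °C ⇒ hinge +0.150·(-7.5−10) = -2.6250
  sulphur-dioxide contribution → 5.011 μm/a
  chloride contribution → 53.76 μm/a
  total first-year rate 58.78 μm/a
58.8 μm/a falls in (50, 80] for carbon steel → category C4

C4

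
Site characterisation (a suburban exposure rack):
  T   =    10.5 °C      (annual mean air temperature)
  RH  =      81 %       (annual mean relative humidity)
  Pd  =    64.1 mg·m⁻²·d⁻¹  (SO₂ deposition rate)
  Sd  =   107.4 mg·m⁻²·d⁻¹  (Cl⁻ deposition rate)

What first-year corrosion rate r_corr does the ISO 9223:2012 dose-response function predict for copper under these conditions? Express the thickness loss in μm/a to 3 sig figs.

copper: T>10 °C ⇒ hinge -0.080·(10.5−10) = -0.0400
  Pd branch = 0.0053·Pd^0.26·e^(0.059·RH+f) = 1.787 μm/a
  Cl⁻ term: 0.01025·107.4^0.27·exp(0.036·81+0.049·10.5) = 1.119
  r_corr = 1.787 + 1.119 = 2.907 μm/a

r_corr = 2.91 μm/a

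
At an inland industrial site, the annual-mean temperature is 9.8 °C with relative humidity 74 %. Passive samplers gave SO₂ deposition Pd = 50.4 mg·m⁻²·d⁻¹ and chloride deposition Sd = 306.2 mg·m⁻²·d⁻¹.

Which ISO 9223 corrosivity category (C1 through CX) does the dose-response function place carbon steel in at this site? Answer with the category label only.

carbon steel: temperature factor f = +0.150·(-0.2) = -0.0300
  sulphur-dioxide contribution → 57.94 μm/a
  chloride contribution → 60.36 μm/a
  ⇒ r_corr(carbon steel) = 118.3 μm/a
118 μm/a falls in (80, 200] for carbon steel → category C5

C5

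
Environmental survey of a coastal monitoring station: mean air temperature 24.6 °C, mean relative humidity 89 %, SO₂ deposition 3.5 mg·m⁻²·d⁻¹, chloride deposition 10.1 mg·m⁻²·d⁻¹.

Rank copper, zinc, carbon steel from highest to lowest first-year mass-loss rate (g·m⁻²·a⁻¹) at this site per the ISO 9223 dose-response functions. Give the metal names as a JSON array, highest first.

["carbon steel", "copper", "zinc"]

copper: f(T) = -0.080·(T−10) [T>10 °C] = -1.1680
  sulphur-dioxide contribution → 0.4355 μm/a
  chloride contribution → 1.574 μm/a
  ⇒ r_corr(copper) = 2.009 μm/a
  mass loss = 2.009 μm/a × 8.96 g/cm³ = 18 g·m⁻²·a⁻¹
zinc: temperature factor f = -0.071·(14.6) = -1.0366
  sulphur-dioxide contribution → 0.4762 μm/a
  chloride contribution → 1.079 μm/a
  total first-year rate 1.555 μm/a
  mass loss = 1.555 μm/a × 7.14 g/cm³ = 11.1 g·m⁻²·a⁻¹
carbon steel: f(T) = -0.054·(T−10) [T>10 °C] = -0.7884
  sulphur-dioxide contribution → 9.152 μm/a
  chloride contribution → 21.58 μm/a
  ⇒ r_corr(carbon steel) = 30.74 μm/a
  mass loss = 30.74 μm/a × 7.85 g/cm³ = 241.3 g·m⁻²·a⁻¹
Ordering by g·m⁻²·a⁻¹: carbon steel (241) > copper (18) > zinc (11.1)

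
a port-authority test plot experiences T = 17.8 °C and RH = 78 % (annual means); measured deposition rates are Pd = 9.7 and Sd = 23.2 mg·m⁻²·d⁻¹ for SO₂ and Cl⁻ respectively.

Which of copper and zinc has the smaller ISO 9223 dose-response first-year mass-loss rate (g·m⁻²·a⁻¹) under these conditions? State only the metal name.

zinc

copper: temperature factor f = -0.080·(7.8) = -0.6240
  SO₂ term: 0.0053·9.7^0.26·exp(0.059·78-0.6240) = 0.511
  Sd branch = 0.01025·Sd^0.27·e^(0.036·RH+0.049·T) = 0.9499 μm/a
  r_corr = 0.511 + 0.9499 = 1.461 μm/a
  mass loss = 1.461 μm/a × 8.96 g/cm³ = 13.09 g·m⁻²·a⁻¹
zinc: temperature factor f = -0.071·(7.8) = -0.5538
  Pd branch = 0.0129·Pd^0.44·e^(0.046·RH+f) = 0.7286 μm/a
  Cl⁻ term: 0.0175·23.2^0.57·exp(0.008·78+0.085·17.8) = 0.8901
  r_corr = 0.7286 + 0.8901 = 1.619 μm/a
  mass loss = 1.619 μm/a × 7.14 g/cm³ = 11.56 g·m⁻²·a⁻¹
Ordering by g·m⁻²·a⁻¹: copper (13.1) > zinc (11.6)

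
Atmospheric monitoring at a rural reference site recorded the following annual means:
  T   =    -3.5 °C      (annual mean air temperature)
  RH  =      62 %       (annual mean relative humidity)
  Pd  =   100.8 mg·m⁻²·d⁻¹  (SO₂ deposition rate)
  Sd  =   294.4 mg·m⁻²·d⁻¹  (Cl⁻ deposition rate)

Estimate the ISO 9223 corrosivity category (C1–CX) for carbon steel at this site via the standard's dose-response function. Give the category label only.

C3

carbon steel: T≤10 °C ⇒ hinge +0.150·(-3.5−10) = -2.0250
  sulphur-dioxide contribution → 8.889 μm/a
  chloride contribution → 23.29 μm/a
  ⇒ r_corr(carbon steel) = 32.18 μm/a
ISO 9223 Table 2 (carbon steel): 25 < 32.2 ≤ 50 μm/a ⇒ C3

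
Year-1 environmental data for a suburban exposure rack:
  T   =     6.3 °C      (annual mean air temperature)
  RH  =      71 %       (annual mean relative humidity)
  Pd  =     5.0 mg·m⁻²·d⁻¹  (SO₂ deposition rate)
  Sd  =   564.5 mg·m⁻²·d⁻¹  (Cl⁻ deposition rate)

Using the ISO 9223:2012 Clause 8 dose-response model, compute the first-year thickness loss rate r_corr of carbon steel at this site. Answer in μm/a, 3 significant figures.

carbon steel: f(T) = +0.150·(T−10) [T≤10 °C] = -0.5550
  sulphur-dioxide contribution → 9.707 μm/a
  chloride contribution → 69.44 μm/a
  ⇒ r_corr(carbon steel) = 79.15 μm/a

r_corr = 79.1 μm/a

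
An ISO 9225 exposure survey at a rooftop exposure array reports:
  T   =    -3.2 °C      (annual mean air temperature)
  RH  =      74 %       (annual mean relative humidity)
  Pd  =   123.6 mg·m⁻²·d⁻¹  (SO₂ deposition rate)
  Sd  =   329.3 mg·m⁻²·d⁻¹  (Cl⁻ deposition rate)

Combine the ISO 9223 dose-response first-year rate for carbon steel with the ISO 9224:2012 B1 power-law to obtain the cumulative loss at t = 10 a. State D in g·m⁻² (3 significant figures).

D(10) = 1.33e+03 g·m⁻²

carbon steel: f(T) = +0.150·(T−10) [T≤10 °C] = -1.9800
  Pd branch = 1.77·Pd^0.52·e^(0.02·RH+f) = 13.14 μm/a
  Sd branch = 0.102·Sd^0.62·e^(0.033·RH+0.04·T) = 37.54 μm/a
  r_corr = 13.14 + 37.54 = 50.68 μm/a
Power-law: D(10) = r_corr · 10^0.523
  D(10) = 50.68 × 10^0.523 = 50.68 × 3.334 = 169 μm
  Mass loss = 169 μm × 7.85 g/cm³ = 1326 g·m⁻²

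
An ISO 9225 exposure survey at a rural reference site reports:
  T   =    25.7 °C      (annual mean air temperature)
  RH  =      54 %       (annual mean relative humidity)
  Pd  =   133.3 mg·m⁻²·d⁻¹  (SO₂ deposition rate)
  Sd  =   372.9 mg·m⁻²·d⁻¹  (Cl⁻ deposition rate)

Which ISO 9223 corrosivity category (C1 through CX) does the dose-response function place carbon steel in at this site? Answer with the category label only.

C5

carbon steel: f(T) = -0.054·(T−10) [T>10 °C] = -0.8478
  sulphur-dioxide contribution → 28.43 μm/a
  chloride contribution → 66.58 μm/a
  ⇒ r_corr(carbon steel) = 95.01 μm/a
Category bounds: 80…200 μm/a bracket r_corr ⇒ C5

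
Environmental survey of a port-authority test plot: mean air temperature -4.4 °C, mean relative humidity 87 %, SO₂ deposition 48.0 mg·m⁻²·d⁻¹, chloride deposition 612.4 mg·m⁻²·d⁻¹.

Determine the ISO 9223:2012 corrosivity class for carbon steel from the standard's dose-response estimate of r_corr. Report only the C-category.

carbon steel: f(T) = +0.150·(T−10) [T≤10 °C] = -2.1600
  sulphur-dioxide contribution → 8.706 μm/a
  chloride contribution → 80.72 μm/a
  total first-year rate 89.43 μm/a
Category bounds: 80…200 μm/a bracket r_corr ⇒ C5

C5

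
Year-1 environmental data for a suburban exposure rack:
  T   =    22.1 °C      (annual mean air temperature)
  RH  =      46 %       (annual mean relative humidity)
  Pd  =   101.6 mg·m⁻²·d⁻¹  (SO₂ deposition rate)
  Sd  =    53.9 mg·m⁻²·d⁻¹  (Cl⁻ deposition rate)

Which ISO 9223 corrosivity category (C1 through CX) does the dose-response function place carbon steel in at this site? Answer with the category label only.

carbon steel: T>10 °C ⇒ hinge -0.054·(22.1−10) = -0.6534
  Pd branch = 1.77·Pd^0.52·e^(0.02·RH+f) = 25.55 μm/a
  Cl⁻ term: 0.102·53.9^0.62·exp(0.033·46+0.04·22.1) = 13.35
  sum: 25.55 + 13.35 → r_corr = 38.89 μm/a
ISO 9223 Table 2 (carbon steel): 25 < 38.9 ≤ 50 μm/a ⇒ C3

C3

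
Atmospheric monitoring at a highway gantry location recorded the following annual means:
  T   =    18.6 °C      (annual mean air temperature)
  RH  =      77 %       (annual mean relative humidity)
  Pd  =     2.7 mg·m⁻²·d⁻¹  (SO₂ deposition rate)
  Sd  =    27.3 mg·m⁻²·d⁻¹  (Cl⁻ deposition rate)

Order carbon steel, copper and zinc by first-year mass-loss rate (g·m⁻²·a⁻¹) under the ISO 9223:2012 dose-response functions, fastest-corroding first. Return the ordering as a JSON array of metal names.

["carbon steel", "copper", "zinc"]

carbon steel: T>10 °C ⇒ hinge -0.054·(18.6−10) = -0.4644
  Pd branch = 1.77·Pd^0.52·e^(0.02·RH+f) = 8.698 μm/a
  Cl⁻ term: 0.102·27.3^0.62·exp(0.033·77+0.04·18.6) = 21.17
  sum: 8.698 + 21.17 → r_corr = 29.87 μm/a
  mass loss = 29.87 μm/a × 7.85 g/cm³ = 234.4 g·m⁻²·a⁻¹
copper: f(T) = -0.080·(T−10) [T>10 °C] = -0.6880
  Pd branch = 0.0053·Pd^0.26·e^(0.059·RH+f) = 0.3241 μm/a
  Cl⁻ term: 0.01025·27.3^0.27·exp(0.036·77+0.049·18.6) = 0.9958
  r_corr = 0.3241 + 0.9958 = 1.32 μm/a
  mass loss = 1.32 μm/a × 8.96 g/cm³ = 11.83 g·m⁻²·a⁻¹
zinc: T>10 °C ⇒ hinge -0.071·(18.6−10) = -0.6106
  Pd branch = 0.0129·Pd^0.44·e^(0.046·RH+f) = 0.3745 μm/a
  Sd branch = 0.0175·Sd^0.57·e^(0.008·RH+0.085·T) = 1.037 μm/a
  r_corr = 0.3745 + 1.037 = 1.412 μm/a
  mass loss = 1.412 μm/a × 7.14 g/cm³ = 10.08 g·m⁻²·a⁻¹
Ordering by g·m⁻²·a⁻¹: carbon steel (234) > copper (11.8) > zinc (10.1)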